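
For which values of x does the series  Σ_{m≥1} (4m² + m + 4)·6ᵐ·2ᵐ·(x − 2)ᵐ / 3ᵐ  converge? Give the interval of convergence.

(7/4, 9/4)

Apply the ratio test: |a_{m+1}| / |a_m| = [(4(m+1)² + (m+1) + 4)/(4m² + m + 4)] · 6·2/3, which tends to 4 as m → ∞.
Hence the series converges for |x − 2| < 1/(4) = 1/4, so the radius of convergence is 1/4.
Endpoint x = 9/4: the m-th term does not approach 0; divergence by the term test.
When x = 7/4, the terms have absolute value of order m², which does not tend to 0, so the series diverges by the divergence test.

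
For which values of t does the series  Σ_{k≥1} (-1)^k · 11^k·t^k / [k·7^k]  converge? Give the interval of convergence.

Ratio test: |a_{k+1}/a_k| = [k/(k+1)] · 11/7 → 11/7 as k → ∞.
Hence the series converges for |t| < 1/(11/7) = 7/11, so the radius of convergence is 7/11.
When t = 7/11, an alternating series whose terms decrease to 0 in absolute value, so it converges by the Leibniz criterion.
At t = -7/11: the terms behave like c/k; limit comparison with the harmonic series gives divergence.

(-7/11, 7/11]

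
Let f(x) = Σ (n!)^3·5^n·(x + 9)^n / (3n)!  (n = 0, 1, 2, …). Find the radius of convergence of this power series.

The ratio of consecutive coefficients is (n+1)³/[(3n+1)·(3n+2)·(3n+3)] · 5 → 5/27.
Hence the series converges for |x + 9| < 1/(5/27) = 27/5, so the radius of convergence is 27/5.

R = 27/5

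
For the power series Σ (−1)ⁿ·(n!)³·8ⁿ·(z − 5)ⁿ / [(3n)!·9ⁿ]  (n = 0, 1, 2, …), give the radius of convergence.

R = 243/8

Apply the ratio test: |a_{n+1}| / |a_n| = (n+1)³/[(3n+1)·(3n+2)·(3n+3)] · 8/9, which tends to 8/243 as n → ∞.
The series converges when 8/243 · |z − 5| < 1, giving R = 243/8.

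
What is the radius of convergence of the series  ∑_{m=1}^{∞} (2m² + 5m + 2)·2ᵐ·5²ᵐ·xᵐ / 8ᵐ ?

R = 4/25

By the ratio test, |a_{m+1}/a_m| = [(2(m+1)² + 5(m+1) + 2)/(2m² + 5m + 2)] · 2·25/8 → 25/4.
Thus R = 1/(25/4) = 4/25.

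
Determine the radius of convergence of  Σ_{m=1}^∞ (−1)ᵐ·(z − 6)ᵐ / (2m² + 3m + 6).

Ratio test: |a_{m+1}/a_m| = (2m² + 3m + 6)/(2(m+1)² + 3(m+1) + 6) → 1 as m → ∞.
Hence R = 1.

R = 1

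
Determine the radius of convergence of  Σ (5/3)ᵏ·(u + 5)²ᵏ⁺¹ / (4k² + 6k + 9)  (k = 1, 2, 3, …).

R = √15/5

By the ratio test, |a_{k+1}/a_k| = [(4k² + 6k + 9)/(4(k+1)² + 6(k+1) + 9)] · 5/3 → 5/3.
Successive powers of (u + 5) differ by 2, so the series converges when |u + 5|² · 5/3 < 1, i.e. |u + 5| < √(3/5). So R = √15/5.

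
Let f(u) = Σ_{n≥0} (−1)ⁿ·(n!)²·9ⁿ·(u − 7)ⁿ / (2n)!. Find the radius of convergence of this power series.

Apply the ratio test: |a_{n+1}| / |a_n| = (n+1)²/[(2n+1)·(2n+2)] · 9, which tends to 9/4 as n → ∞.
Convergence for |u − 7| · 9/4 < 1, i.e. |u − 7| < 4/9. So R = 4/9.

R = 4/9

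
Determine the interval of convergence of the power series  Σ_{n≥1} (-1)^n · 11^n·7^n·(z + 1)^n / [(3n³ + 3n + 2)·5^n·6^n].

Ratio test: |a_{n+1}/a_n| = [(3n³ + 3n + 2)/(3(n+1)³ + 3(n+1) + 2)] · 11·7/(5·6) → 77/30 as n → ∞.
Thus R = 1/(77/30) = 30/77.
At z = -47/77: absolute convergence follows by limit comparison with Σ 1/n³.
Endpoint z = -107/77: the series is dominated by a constant times Σ 1/n³, which converges (p = 3 > 1).

[-107/77, -47/77]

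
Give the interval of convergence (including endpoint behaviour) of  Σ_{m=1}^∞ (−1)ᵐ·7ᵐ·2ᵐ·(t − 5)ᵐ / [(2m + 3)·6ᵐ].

(32/7, 38/7]

Ratio test: |a_{m+1}/a_m| = [(2m + 3)/(2(m+1) + 3)] · 7·2/6 → 7/3 as m → ∞.
Hence the series converges for |t − 5| < 1/(7/3) = 3/7, so the radius of convergence is 3/7.
Check t = 38/7: the terms alternate in sign and decrease monotonically to 0 in absolute value (size ~ c/m), so the alternating series test gives convergence.
Check t = 32/7: the terms behave like c/m; limit comparison with the harmonic series gives divergence.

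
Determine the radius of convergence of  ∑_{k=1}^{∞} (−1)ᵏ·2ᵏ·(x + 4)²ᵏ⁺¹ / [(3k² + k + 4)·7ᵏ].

R = √14/2

The ratio of consecutive coefficients is [(3k² + k + 4)/(3(k+1)² + (k+1) + 4)] · 2/7 → 2/7.
Since the exponent of (x + 4) increases by 2 each term, convergence requires |x + 4|² < 7/2, hence R = √14/2.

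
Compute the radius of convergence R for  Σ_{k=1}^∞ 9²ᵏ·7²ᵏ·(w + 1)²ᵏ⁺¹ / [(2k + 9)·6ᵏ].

The ratio of consecutive coefficients is [(2k + 9)/(2(k+1) + 9)] · 81·49/6 → 1323/2.
Writing y = (w + 1)², the series in y has radius 2/1323, so |w + 1| < √(2/1323) and R = √6/63.

R = √6/63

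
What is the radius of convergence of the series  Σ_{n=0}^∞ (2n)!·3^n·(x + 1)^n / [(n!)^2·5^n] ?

R = 5/12

The ratio of consecutive coefficients is (2n+1)·(2n+2)/(n+1)² · 3/5 → 12/5.
Hence the series converges for |x + 1| < 1/(12/5) = 5/12, so the radius of convergence is 5/12.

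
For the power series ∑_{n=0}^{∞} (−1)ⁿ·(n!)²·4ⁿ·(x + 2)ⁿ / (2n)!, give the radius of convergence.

R = 1

The ratio of consecutive coefficients is (n+1)²/[(2n+1)·(2n+2)] · 4 → 1.
So the series converges when |x + 2| < 1 and diverges when |x + 2| > 1; R = 1.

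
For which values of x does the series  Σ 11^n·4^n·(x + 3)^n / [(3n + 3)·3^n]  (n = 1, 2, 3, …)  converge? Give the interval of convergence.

The ratio of consecutive coefficients is [(3n + 3)/(3(n+1) + 3)] · 11·4/3 → 44/3.
Hence the series converges for |x + 3| < 1/(44/3) = 3/44, so the radius of convergence is 3/44.
Endpoint x = -129/44: the terms behave like c/n; limit comparison with the harmonic series gives divergence.
Check x = -135/44: the terms alternate in sign and decrease monotonically to 0 in absolute value (size ~ c/n), so the alternating series test gives convergence.

[-135/44, -129/44)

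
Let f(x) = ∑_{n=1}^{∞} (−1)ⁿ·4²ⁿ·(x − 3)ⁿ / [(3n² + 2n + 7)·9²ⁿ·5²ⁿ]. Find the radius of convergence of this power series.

R = 2025/16

Apply the ratio test: |a_{n+1}| / |a_n| = [(3n² + 2n + 7)/(3(n+1)² + 2(n+1) + 7)] · 16/(81·25), which tends to 16/2025 as n → ∞.
Thus R = 1/(16/2025) = 2025/16.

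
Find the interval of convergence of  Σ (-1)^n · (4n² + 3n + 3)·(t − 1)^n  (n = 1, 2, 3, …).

Ratio test: |a_{n+1}/a_n| = (4(n+1)² + 3(n+1) + 3)/(4n² + 3n + 3) → 1 as n → ∞.
Convergence for |t − 1| < 1, so R = 1.
Endpoint t = 2: the terms have absolute value of order n², which does not tend to 0, so the series diverges by the divergence test.
Endpoint t = 0: the terms do not tend to 0, so the series diverges.

(0, 2)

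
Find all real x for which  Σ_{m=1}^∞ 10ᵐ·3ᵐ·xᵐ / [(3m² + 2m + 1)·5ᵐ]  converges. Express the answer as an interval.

The ratio of consecutive coefficients is [(3m² + 2m + 1)/(3(m+1)² + 2(m+1) + 1)] · 10·3/5 → 6.
The series converges when 6 · |x| < 1, giving R = 1/6.
At x = 1/6: the terms are on the order of 1/m², so the series converges absolutely by comparison with the p-series (p = 2 > 1).
Endpoint x = -1/6: the series is dominated by a constant times Σ 1/m², which converges (p = 2 > 1).

[-1/6, 1/6]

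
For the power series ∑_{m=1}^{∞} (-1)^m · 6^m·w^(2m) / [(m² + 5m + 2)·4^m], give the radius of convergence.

R = √6/3

Ratio test: |a_{m+1}/a_m| = [(m² + 5m + 2)/((m+1)² + 5(m+1) + 2)] · 6/4 → 3/2 as m → ∞.
Writing y = w², the series in y has radius 2/3, so |w| < √(2/3) and R = √6/3.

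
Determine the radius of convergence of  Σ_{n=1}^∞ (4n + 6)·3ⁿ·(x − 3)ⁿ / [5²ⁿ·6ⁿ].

The ratio of consecutive coefficients is [(4(n+1) + 6)/(4n + 6)] · 3/(25·6) → 1/50.
Convergence for |x − 3| · 1/50 < 1, i.e. |x − 3| < 50. So R = 50.

R = 50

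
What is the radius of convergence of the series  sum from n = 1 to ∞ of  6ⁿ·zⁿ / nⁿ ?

R = ∞

Root test: |a_n|^(1/n) = 6/n → 0.
Since the n-th root of |a_n| tends to 0, the series converges for all real z; R = ∞.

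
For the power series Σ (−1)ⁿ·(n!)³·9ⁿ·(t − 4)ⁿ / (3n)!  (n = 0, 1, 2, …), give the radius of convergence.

R = 3

The ratio of consecutive coefficients is (n+1)³/[(3n+1)·(3n+2)·(3n+3)] · 9 → 1/3.
Convergence for |t − 4| · 1/3 < 1, i.e. |t − 4| < 3. So R = 3.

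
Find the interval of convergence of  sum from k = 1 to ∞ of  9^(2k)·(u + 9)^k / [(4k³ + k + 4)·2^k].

[-731/81, -727/81]

By the ratio test, |a_{k+1}/a_k| = [(4k³ + k + 4)/(4(k+1)³ + (k+1) + 4)] · 81/2 → 81/2.
The series converges when 81/2 · |u + 9| < 1, giving R = 2/81.
When u = -727/81, the terms are on the order of 1/k³, so the series converges absolutely by comparison with the p-series (p = 3 > 1).
Check u = -731/81: absolute convergence follows by limit comparison with Σ 1/k³.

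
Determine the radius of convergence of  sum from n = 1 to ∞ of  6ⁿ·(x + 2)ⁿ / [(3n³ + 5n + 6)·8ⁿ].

R = 4/3

By the ratio test, |a_{n+1}/a_n| = [(3n³ + 5n + 6)/(3(n+1)³ + 5(n+1) + 6)] · 6/8 → 3/4.
Thus R = 1/(3/4) = 4/3.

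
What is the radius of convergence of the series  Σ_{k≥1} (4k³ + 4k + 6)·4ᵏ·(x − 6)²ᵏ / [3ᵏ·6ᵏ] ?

R = 3√2/2

Ratio test: |a_{k+1}/a_k| = [(4(k+1)³ + 4(k+1) + 6)/(4k³ + 4k + 6)] · 4/(3·6) → 2/9 as k → ∞.
Successive powers of (x − 6) differ by 2, so the series converges when |x − 6|² · 2/9 < 1, i.e. |x − 6| < √(9/2). So R = 3√2/2.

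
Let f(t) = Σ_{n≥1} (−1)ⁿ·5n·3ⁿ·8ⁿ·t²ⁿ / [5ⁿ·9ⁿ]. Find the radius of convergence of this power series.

By the ratio test, |a_{n+1}/a_n| = [5(n+1)/5n] · 3·8/(5·9) → 8/15.
Writing y = t², the series in y has radius 15/8, so |t| < √(15/8) and R = √30/4.

R = √30/4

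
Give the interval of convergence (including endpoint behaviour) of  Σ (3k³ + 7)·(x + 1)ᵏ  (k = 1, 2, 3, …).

The ratio of consecutive coefficients is (3(k+1)³ + 7)/(3k³ + 7) → 1.
Hence R = 1.
Endpoint x = 0: the k-th term does not approach 0; divergence by the term test.
Check x = -2: the terms do not tend to 0, so the series diverges.

(-2, 0)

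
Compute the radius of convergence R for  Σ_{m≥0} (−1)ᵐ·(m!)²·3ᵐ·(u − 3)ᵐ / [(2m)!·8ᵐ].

By the ratio test, |a_{m+1}/a_m| = (m+1)²/[(2m+1)·(2m+2)] · 3/8 → 3/32.
Convergence for |u − 3| · 3/32 < 1, i.e. |u − 3| < 32/3. So R = 32/3.

R = 32/3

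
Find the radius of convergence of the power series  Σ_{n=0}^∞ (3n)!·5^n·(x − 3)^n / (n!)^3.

R = 1/135

Ratio test: |a_{n+1}/a_n| = (3n+1)·(3n+2)·(3n+3)/(n+1)³ · 5 → 135 as n → ∞.
Thus R = 1/(135) = 1/135.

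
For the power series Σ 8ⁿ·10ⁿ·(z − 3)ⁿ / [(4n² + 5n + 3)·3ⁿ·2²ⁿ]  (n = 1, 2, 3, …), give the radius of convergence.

R = 3/20

The ratio of consecutive coefficients is [(4n² + 5n + 3)/(4(n+1)² + 5(n+1) + 3)] · 8·10/(3·4) → 20/3.
Convergence for |z − 3| · 20/3 < 1, i.e. |z − 3| < 3/20. So R = 3/20.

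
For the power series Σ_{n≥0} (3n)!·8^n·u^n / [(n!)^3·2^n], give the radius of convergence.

Apply the ratio test: |a_{n+1}| / |a_n| = (3n+1)·(3n+2)·(3n+3)/(n+1)³ · 8/2, which tends to 108 as n → ∞.
Hence the series converges for |u| < 1/(108) = 1/108, so the radius of convergence is 1/108.

R = 1/108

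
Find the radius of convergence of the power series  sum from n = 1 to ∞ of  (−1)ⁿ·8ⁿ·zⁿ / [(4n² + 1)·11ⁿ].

R = 11/8

The ratio of consecutive coefficients is [(4n² + 1)/(4(n+1)² + 1)] · 8/11 → 8/11.
The series converges when 8/11 · |z| < 1, giving R = 11/8.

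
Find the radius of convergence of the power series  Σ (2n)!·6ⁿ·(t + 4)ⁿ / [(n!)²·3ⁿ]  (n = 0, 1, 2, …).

R = 1/8

Ratio test: |a_{n+1}/a_n| = (2n+1)·(2n+2)/(n+1)² · 6/3 → 8 as n → ∞.
The series converges when 8 · |t + 4| < 1, giving R = 1/8.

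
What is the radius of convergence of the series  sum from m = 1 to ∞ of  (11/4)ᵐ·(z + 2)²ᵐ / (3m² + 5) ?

R = 2√11/11

By the ratio test, |a_{m+1}/a_m| = [(3m² + 5)/(3(m+1)² + 5)] · 11/4 → 11/4.
Writing y = (z + 2)², the series in y has radius 4/11, so |z + 2| < √(4/11) and R = 2√11/11.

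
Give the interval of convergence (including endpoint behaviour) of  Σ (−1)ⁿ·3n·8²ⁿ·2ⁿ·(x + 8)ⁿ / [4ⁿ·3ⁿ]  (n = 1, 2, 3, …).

By the ratio test, |a_{n+1}/a_n| = [3(n+1)/3n] · 64·2/(4·3) → 32/3.
Hence the series converges for |x + 8| < 1/(32/3) = 3/32, so the radius of convergence is 3/32.
Endpoint x = -253/32: the terms have absolute value of order n, which does not tend to 0, so the series diverges by the divergence test.
At x = -259/32: the terms do not tend to 0, so the series diverges.

(-259/32, -253/32)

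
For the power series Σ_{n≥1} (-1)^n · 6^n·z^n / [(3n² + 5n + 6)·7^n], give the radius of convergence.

R = 7/6

The ratio of consecutive coefficients is [(3n² + 5n + 6)/(3(n+1)² + 5(n+1) + 6)] · 6/7 → 6/7.
The series converges when 6/7 · |z| < 1, giving R = 7/6.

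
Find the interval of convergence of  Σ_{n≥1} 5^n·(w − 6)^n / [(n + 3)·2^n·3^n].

The ratio of consecutive coefficients is [(n + 3)/((n+1) + 3)] · 5/(2·3) → 5/6.
The series converges when 5/6 · |w − 6| < 1, giving R = 6/5.
At w = 36/5: the terms behave like c/n; limit comparison with the harmonic series gives divergence.
At w = 24/5: the terms alternate in sign and decrease monotonically to 0 in absolute value (size ~ c/n), so the alternating series test gives convergence.

[24/5, 36/5)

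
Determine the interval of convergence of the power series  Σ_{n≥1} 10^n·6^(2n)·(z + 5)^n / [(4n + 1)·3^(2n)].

[-201/40, -199/40)

The ratio of consecutive coefficients is [(4n + 1)/(4(n+1) + 1)] · 10·36/9 → 40.
Thus R = 1/(40) = 1/40.
When z = -199/40, the terms are asymptotic to a nonzero constant times 1/n, so the series diverges by limit comparison with Σ 1/n.
At z = -201/40: an alternating series whose terms decrease to 0 in absolute value, so it converges by the Leibniz criterion.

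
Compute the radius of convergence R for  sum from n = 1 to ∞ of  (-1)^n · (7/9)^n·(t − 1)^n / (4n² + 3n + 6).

R = 9/7

By the ratio test, |a_{n+1}/a_n| = [(4n² + 3n + 6)/(4(n+1)² + 3(n+1) + 6)] · 7/9 → 7/9.
Hence the series converges for |t − 1| < 1/(7/9) = 9/7, so the radius of convergence is 9/7.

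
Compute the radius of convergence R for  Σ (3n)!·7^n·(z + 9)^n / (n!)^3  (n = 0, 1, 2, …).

Apply the ratio test: |a_{n+1}| / |a_n| = (3n+1)·(3n+2)·(3n+3)/(n+1)³ · 7, which tends to 189 as n → ∞.
Thus R = 1/(189) = 1/189.

R = 1/189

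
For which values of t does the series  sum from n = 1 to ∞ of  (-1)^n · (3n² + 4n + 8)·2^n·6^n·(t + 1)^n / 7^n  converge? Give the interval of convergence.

Apply the ratio test: |a_{n+1}| / |a_n| = [(3(n+1)² + 4(n+1) + 8)/(3n² + 4n + 8)] · 2·6/7, which tends to 12/7 as n → ∞.
Hence the series converges for |t + 1| < 1/(12/7) = 7/12, so the radius of convergence is 7/12.
Check t = -5/12: the n-th term does not approach 0; divergence by the term test.
At t = -19/12: the terms have absolute value of order n², which does not tend to 0, so the series diverges by the divergence test.

(-19/12, -5/12)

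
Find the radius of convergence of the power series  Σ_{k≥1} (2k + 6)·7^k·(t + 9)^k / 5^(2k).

R = 25/7

Ratio test: |a_{k+1}/a_k| = [(2(k+1) + 6)/(2k + 6)] · 7/25 → 7/25 as k → ∞.
Convergence for |t + 9| · 7/25 < 1, i.e. |t + 9| < 25/7. So R = 25/7.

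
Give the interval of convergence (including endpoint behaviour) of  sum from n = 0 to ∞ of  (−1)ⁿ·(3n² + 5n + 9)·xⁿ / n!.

(−∞, ∞)

Apply the ratio test: |a_{n+1}| / |a_n| = (3(n+1)² + 5(n+1) + 9)/(3n² + 5n + 9) · 1/(n+1), which tends to 0 as n → ∞.
Since the limit is 0 < 1 for every x, the series converges on all of ℝ and R = ∞.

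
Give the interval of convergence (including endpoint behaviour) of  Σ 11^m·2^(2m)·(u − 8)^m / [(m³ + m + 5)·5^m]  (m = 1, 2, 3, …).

[347/44, 357/44]

The ratio of consecutive coefficients is [(m³ + m + 5)/((m+1)³ + (m+1) + 5)] · 11·4/5 → 44/5.
Hence the series converges for |u − 8| < 1/(44/5) = 5/44, so the radius of convergence is 5/44.
Check u = 357/44: the terms are on the order of 1/m³, so the series converges absolutely by comparison with the p-series (p = 3 > 1).
When u = 347/44, absolute convergence follows by limit comparison with Σ 1/m³.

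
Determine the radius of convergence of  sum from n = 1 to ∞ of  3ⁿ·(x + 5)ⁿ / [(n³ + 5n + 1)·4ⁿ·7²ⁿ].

R = 196/3

The ratio of consecutive coefficients is [(n³ + 5n + 1)/((n+1)³ + 5(n+1) + 1)] · 3/(4·49) → 3/196.
Convergence for |x + 5| · 3/196 < 1, i.e. |x + 5| < 196/3. So R = 196/3.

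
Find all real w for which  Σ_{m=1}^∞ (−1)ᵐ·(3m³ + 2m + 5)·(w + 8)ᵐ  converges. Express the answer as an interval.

The ratio of consecutive coefficients is (3(m+1)³ + 2(m+1) + 5)/(3m³ + 2m + 5) → 1.
So the series converges when |w + 8| < 1 and diverges when |w + 8| > 1; R = 1.
When w = -7, the terms do not tend to 0, so the series diverges.
When w = -9, the terms do not tend to 0, so the series diverges.

(-9, -7)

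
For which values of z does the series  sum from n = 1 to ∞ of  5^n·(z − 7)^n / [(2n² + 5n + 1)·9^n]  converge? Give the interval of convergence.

By the ratio test, |a_{n+1}/a_n| = [(2n² + 5n + 1)/(2(n+1)² + 5(n+1) + 1)] · 5/9 → 5/9.
Thus R = 1/(5/9) = 9/5.
When z = 44/5, the series is dominated by a constant times Σ 1/n², which converges (p = 2 > 1).
When z = 26/5, absolute convergence follows by limit comparison with Σ 1/n².

[26/5, 44/5]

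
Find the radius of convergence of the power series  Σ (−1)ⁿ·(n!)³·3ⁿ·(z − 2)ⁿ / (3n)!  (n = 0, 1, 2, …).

R = 9

The ratio of consecutive coefficients is (n+1)³/[(3n+1)·(3n+2)·(3n+3)] · 3 → 1/9.
Convergence for |z − 2| · 1/9 < 1, i.e. |z − 2| < 9. So R = 9.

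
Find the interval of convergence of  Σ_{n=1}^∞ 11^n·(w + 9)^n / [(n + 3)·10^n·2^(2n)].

[-139/11, -59/11)

Apply the ratio test: |a_{n+1}| / |a_n| = [(n + 3)/((n+1) + 3)] · 11/(10·4), which tends to 11/40 as n → ∞.
Thus R = 1/(11/40) = 40/11.
When w = -59/11, comparison with the harmonic series Σ 1/n shows the series diverges.
Check w = -139/11: the terms alternate in sign and decrease monotonically to 0 in absolute value (size ~ c/n), so the alternating series test gives convergence.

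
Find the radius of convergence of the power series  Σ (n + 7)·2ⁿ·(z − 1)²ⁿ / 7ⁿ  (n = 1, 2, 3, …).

R = √14/2

Apply the ratio test: |a_{n+1}| / |a_n| = [((n+1) + 7)/(n + 7)] · 2/7, which tends to 2/7 as n → ∞.
Writing y = (z − 1)², the series in y has radius 7/2, so |z − 1| < √(7/2) and R = √14/2.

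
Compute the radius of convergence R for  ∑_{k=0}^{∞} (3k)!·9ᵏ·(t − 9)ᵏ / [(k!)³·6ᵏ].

R = 2/81

The ratio of consecutive coefficients is (3k+1)·(3k+2)·(3k+3)/(k+1)³ · 9/6 → 81/2.
Hence the series converges for |t − 9| < 1/(81/2) = 2/81, so the radius of convergence is 2/81.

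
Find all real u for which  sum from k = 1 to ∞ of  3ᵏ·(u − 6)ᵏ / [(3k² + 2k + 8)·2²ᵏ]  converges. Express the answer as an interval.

Apply the ratio test: |a_{k+1}| / |a_k| = [(3k² + 2k + 8)/(3(k+1)² + 2(k+1) + 8)] · 3/4, which tends to 3/4 as k → ∞.
Hence the series converges for |u − 6| < 1/(3/4) = 4/3, so the radius of convergence is 4/3.
Check u = 22/3: the series is dominated by a constant times Σ 1/k², which converges (p = 2 > 1).
At u = 14/3: the series is dominated by a constant times Σ 1/k², which converges (p = 2 > 1).

[14/3, 22/3]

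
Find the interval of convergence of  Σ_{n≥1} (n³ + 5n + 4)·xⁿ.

(-1, 1)

Ratio test: |a_{n+1}/a_n| = ((n+1)³ + 5(n+1) + 4)/(n³ + 5n + 4) → 1 as n → ∞.
Convergence for |x| < 1, so R = 1.
When x = 1, the terms have absolute value of order n³, which does not tend to 0, so the series diverges by the divergence test.
When x = -1, the terms do not tend to 0, so the series diverges.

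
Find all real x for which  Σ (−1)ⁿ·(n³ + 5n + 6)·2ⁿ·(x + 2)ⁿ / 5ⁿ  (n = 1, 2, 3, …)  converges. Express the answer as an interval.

(-9/2, 1/2)

By the ratio test, |a_{n+1}/a_n| = [((n+1)³ + 5(n+1) + 6)/(n³ + 5n + 6)] · 2/5 → 2/5.
Hence the series converges for |x + 2| < 1/(2/5) = 5/2, so the radius of convergence is 5/2.
When x = 1/2, the n-th term does not approach 0; divergence by the term test.
Check x = -9/2: the terms do not tend to 0, so the series diverges.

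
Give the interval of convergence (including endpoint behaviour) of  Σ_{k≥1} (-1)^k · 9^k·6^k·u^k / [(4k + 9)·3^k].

Apply the ratio test: |a_{k+1}| / |a_k| = [(4k + 9)/(4(k+1) + 9)] · 9·6/3, which tends to 18 as k → ∞.
Thus R = 1/(18) = 1/18.
When u = 1/18, an alternating series whose terms decrease to 0 in absolute value, so it converges by the Leibniz criterion.
Check u = -1/18: the terms are asymptotic to a nonzero constant times 1/k, so the series diverges by limit comparison with Σ 1/k.

(-1/18, 1/18]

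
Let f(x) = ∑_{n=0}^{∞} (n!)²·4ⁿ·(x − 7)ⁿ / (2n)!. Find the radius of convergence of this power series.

R = 1

Ratio test: |a_{n+1}/a_n| = (n+1)²/[(2n+1)·(2n+2)] · 4 → 1 as n → ∞.
Hence R = 1.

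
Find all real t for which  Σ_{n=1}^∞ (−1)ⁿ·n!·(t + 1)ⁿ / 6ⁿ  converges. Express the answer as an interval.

By the ratio test, |a_{n+1}/a_n| = (n+1) · 1/6 → ∞.
The ratio grows without bound, so the series diverges whenever (t + 1) ≠ 0; it converges only at t = -1. R = 0.

{-1}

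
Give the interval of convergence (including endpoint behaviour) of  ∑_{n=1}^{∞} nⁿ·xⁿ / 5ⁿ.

{0}

Root test: |a_n|^(1/n) = n/5 → ∞.
The root grows without bound, so R = 0 (convergence only at x = 0).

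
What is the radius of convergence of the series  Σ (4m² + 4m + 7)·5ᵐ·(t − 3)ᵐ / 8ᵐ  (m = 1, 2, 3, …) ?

R = 8/5

The ratio of consecutive coefficients is [(4(m+1)² + 4(m+1) + 7)/(4m² + 4m + 7)] · 5/8 → 5/8.
Thus R = 1/(5/8) = 8/5.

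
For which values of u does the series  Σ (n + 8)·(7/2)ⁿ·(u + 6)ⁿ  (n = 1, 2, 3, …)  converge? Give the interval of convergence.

By the ratio test, |a_{n+1}/a_n| = [((n+1) + 8)/(n + 8)] · 7/2 → 7/2.
Convergence for |u + 6| · 7/2 < 1, i.e. |u + 6| < 2/7. So R = 2/7.
Check u = -40/7: the terms have absolute value of order n, which does not tend to 0, so the series diverges by the divergence test.
Check u = -44/7: the n-th term does not approach 0; divergence by the term test.

(-44/7, -40/7)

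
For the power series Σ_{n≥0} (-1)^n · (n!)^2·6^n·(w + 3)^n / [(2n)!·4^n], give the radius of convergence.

The ratio of consecutive coefficients is (n+1)²/[(2n+1)·(2n+2)] · 6/4 → 3/8.
Thus R = 1/(3/8) = 8/3.

R = 8/3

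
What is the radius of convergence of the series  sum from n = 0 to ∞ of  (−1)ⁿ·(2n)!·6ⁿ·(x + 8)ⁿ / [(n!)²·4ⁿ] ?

The ratio of consecutive coefficients is (2n+1)·(2n+2)/(n+1)² · 6/4 → 6.
The series converges when 6 · |x + 8| < 1, giving R = 1/6.

R = 1/6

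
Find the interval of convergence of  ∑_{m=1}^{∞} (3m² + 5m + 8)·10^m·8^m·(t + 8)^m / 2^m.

(-321/40, -319/40)

Apply the ratio test: |a_{m+1}| / |a_m| = [(3(m+1)² + 5(m+1) + 8)/(3m² + 5m + 8)] · 10·8/2, which tends to 40 as m → ∞.
Hence the series converges for |t + 8| < 1/(40) = 1/40, so the radius of convergence is 1/40.
When t = -319/40, the m-th term does not approach 0; divergence by the term test.
Endpoint t = -321/40: the m-th term does not approach 0; divergence by the term test.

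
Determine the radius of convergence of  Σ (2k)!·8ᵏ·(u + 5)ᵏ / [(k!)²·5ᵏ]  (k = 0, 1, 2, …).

R = 5/32

Ratio test: |a_{k+1}/a_k| = (2k+1)·(2k+2)/(k+1)² · 8/5 → 32/5 as k → ∞.
Hence the series converges for |u + 5| < 1/(32/5) = 5/32, so the radius of convergence is 5/32.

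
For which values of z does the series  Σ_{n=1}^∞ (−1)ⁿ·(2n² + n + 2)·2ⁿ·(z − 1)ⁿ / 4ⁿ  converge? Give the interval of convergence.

(-1, 3)

Apply the ratio test: |a_{n+1}| / |a_n| = [(2(n+1)² + (n+1) + 2)/(2n² + n + 2)] · 2/4, which tends to 1/2 as n → ∞.
Thus R = 1/(1/2) = 2.
When z = 3, the terms have absolute value of order n², which does not tend to 0, so the series diverges by the divergence test.
At z = -1: the terms have absolute value of order n², which does not tend to 0, so the series diverges by the divergence test.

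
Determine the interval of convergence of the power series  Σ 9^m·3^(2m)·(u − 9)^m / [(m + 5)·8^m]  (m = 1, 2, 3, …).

[721/81, 737/81)

Apply the ratio test: |a_{m+1}| / |a_m| = [(m + 5)/((m+1) + 5)] · 9·9/8, which tends to 81/8 as m → ∞.
Hence the series converges for |u − 9| < 1/(81/8) = 8/81, so the radius of convergence is 8/81.
Check u = 737/81: comparison with the harmonic series Σ 1/m shows the series diverges.
Endpoint u = 721/81: the terms alternate in sign and decrease monotonically to 0 in absolute value (size ~ c/m), so the alternating series test gives convergence.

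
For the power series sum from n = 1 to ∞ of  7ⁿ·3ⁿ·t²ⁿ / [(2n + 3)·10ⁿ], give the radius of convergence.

Apply the ratio test: |a_{n+1}| / |a_n| = [(2n + 3)/(2(n+1) + 3)] · 7·3/10, which tends to 21/10 as n → ∞.
Successive powers of t differ by 2, so the series converges when |t|² · 21/10 < 1, i.e. |t| < √(10/21). So R = √210/21.

R = √210/21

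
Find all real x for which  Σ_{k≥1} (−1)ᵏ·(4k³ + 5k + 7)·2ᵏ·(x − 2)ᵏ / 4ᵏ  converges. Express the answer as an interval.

(0, 4)

The ratio of consecutive coefficients is [(4(k+1)³ + 5(k+1) + 7)/(4k³ + 5k + 7)] · 2/4 → 1/2.
Thus R = 1/(1/2) = 2.
When x = 4, the k-th term does not approach 0; divergence by the term test.
Check x = 0: the terms have absolute value of order k³, which does not tend to 0, so the series diverges by the divergence test.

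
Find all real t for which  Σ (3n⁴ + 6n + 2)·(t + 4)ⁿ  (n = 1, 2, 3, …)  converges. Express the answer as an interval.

(-5, -3)

The ratio of consecutive coefficients is (3(n+1)⁴ + 6(n+1) + 2)/(3n⁴ + 6n + 2) → 1.
Hence R = 1.
Check t = -3: the terms have absolute value of order n⁴, which does not tend to 0, so the series diverges by the divergence test.
Check t = -5: the n-th term does not approach 0; divergence by the term test.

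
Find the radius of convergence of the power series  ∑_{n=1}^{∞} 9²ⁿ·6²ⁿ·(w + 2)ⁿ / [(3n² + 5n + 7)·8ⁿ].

The ratio of consecutive coefficients is [(3n² + 5n + 7)/(3(n+1)² + 5(n+1) + 7)] · 81·36/8 → 729/2.
Thus R = 1/(729/2) = 2/729.

R = 2/729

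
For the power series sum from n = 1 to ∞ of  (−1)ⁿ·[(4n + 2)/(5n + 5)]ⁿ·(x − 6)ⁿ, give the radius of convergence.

R = 5/4

Applying the root test, |a_n|^(1/n) = (4n + 2)/(5n + 5) → 4/5.
Hence the series converges for |x − 6| < 1/(4/5) = 5/4, so the radius of convergence is 5/4.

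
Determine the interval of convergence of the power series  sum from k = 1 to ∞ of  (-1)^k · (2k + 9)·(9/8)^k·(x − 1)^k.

By the ratio test, |a_{k+1}/a_k| = [(2(k+1) + 9)/(2k + 9)] · 9/8 → 9/8.
The series converges when 9/8 · |x − 1| < 1, giving R = 8/9.
Endpoint x = 17/9: the k-th term does not approach 0; divergence by the term test.
Endpoint x = 1/9: the k-th term does not approach 0; divergence by the term test.

(1/9, 17/9)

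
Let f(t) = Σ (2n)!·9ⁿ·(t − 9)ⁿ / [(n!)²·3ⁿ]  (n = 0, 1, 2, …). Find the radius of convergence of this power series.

R = 1/12

Apply the ratio test: |a_{n+1}| / |a_n| = (2n+1)·(2n+2)/(n+1)² · 9/3, which tends to 12 as n → ∞.
Thus R = 1/(12) = 1/12.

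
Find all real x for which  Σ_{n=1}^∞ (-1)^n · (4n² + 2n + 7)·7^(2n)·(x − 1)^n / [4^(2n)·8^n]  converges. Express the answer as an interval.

The ratio of consecutive coefficients is [(4(n+1)² + 2(n+1) + 7)/(4n² + 2n + 7)] · 49/(16·8) → 49/128.
Convergence for |x − 1| · 49/128 < 1, i.e. |x − 1| < 128/49. So R = 128/49.
At x = 177/49: the terms do not tend to 0, so the series diverges.
At x = -79/49: the terms do not tend to 0, so the series diverges.

(-79/49, 177/49)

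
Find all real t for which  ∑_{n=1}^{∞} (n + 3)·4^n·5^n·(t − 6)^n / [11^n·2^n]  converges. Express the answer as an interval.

By the ratio test, |a_{n+1}/a_n| = [((n+1) + 3)/(n + 3)] · 4·5/(11·2) → 10/11.
Thus R = 1/(10/11) = 11/10.
When t = 71/10, the n-th term does not approach 0; divergence by the term test.
Endpoint t = 49/10: the terms do not tend to 0, so the series diverges.

(49/10, 71/10)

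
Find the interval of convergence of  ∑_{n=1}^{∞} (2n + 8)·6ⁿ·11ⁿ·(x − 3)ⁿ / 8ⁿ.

(95/33, 103/33)

Apply the ratio test: |a_{n+1}| / |a_n| = [(2(n+1) + 8)/(2n + 8)] · 6·11/8, which tends to 33/4 as n → ∞.
The series converges when 33/4 · |x − 3| < 1, giving R = 4/33.
Endpoint x = 103/33: the terms have absolute value of order n, which does not tend to 0, so the series diverges by the divergence test.
Endpoint x = 95/33: the n-th term does not approach 0; divergence by the term test.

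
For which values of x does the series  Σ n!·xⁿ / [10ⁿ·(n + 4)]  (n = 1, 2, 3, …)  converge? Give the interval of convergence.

{0}

Apply the ratio test: |a_{n+1}| / |a_n| = (n+1) · 1/10 · (n + 4)/((n+1) + 4), which tends to ∞ as n → ∞.
The terms grow without bound for any x ≠ 0, so R = 0 (convergence only at x = 0).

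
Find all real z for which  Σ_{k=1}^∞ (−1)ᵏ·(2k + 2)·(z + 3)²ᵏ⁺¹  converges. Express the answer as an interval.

The ratio of consecutive coefficients is (2(k+1) + 2)/(2k + 2) → 1.
Since the exponent of (z + 3) increases by 2 each term, convergence requires |z + 3|² < 1, hence R = 1.
When z = -2, the terms have absolute value of order k, which does not tend to 0, so the series diverges by the divergence test.
When z = -4, the terms have absolute value of order k, which does not tend to 0, so the series diverges by the divergence test.

(-4, -2)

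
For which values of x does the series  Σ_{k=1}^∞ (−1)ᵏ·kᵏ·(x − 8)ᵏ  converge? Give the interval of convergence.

{8}

By the Cauchy root test, |a_k|^(1/k) = k → ∞.
The root grows without bound, so R = 0 (convergence only at x = 8).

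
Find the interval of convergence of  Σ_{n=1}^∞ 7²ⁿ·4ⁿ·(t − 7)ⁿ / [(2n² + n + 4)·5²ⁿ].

[1347/196, 1397/196]

The ratio of consecutive coefficients is [(2n² + n + 4)/(2(n+1)² + (n+1) + 4)] · 49·4/25 → 196/25.
Thus R = 1/(196/25) = 25/196.
Endpoint t = 1397/196: absolute convergence follows by limit comparison with Σ 1/n².
When t = 1347/196, the terms are on the order of 1/n², so the series converges absolutely by comparison with the p-series (p = 2 > 1).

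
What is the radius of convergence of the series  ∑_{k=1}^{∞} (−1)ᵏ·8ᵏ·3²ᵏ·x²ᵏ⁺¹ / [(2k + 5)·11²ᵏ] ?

Apply the ratio test: |a_{k+1}| / |a_k| = [(2k + 5)/(2(k+1) + 5)] · 8·9/121, which tends to 72/121 as k → ∞.
Writing y = x², the series in y has radius 121/72, so |x| < √(121/72) and R = 11√2/12.

R = 11√2/12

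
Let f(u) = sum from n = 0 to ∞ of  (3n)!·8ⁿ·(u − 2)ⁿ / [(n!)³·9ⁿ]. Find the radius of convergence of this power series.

Apply the ratio test: |a_{n+1}| / |a_n| = (3n+1)·(3n+2)·(3n+3)/(n+1)³ · 8/9, which tends to 24 as n → ∞.
The series converges when 24 · |u − 2| < 1, giving R = 1/24.

R = 1/24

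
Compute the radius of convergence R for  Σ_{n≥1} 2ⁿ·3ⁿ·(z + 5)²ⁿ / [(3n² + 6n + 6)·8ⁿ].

By the ratio test, |a_{n+1}/a_n| = [(3n² + 6n + 6)/(3(n+1)² + 6(n+1) + 6)] · 2·3/8 → 3/4.
Writing y = (z + 5)², the series in y has radius 4/3, so |z + 5| < √(4/3) and R = 2√3/3.

R = 2√3/3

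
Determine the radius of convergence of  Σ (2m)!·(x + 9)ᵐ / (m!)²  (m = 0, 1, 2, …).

Ratio test: |a_{m+1}/a_m| = (2m+1)·(2m+2)/(m+1)² → 4 as m → ∞.
Thus R = 1/(4) = 1/4.

R = 1/4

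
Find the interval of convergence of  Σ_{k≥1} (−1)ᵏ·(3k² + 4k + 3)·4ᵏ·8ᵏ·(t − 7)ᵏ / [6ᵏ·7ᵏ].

Apply the ratio test: |a_{k+1}| / |a_k| = [(3(k+1)² + 4(k+1) + 3)/(3k² + 4k + 3)] · 4·8/(6·7), which tends to 16/21 as k → ∞.
The series converges when 16/21 · |t − 7| < 1, giving R = 21/16.
Check t = 133/16: the terms do not tend to 0, so the series diverges.
Check t = 91/16: the terms have absolute value of order k², which does not tend to 0, so the series diverges by the divergence test.

(91/16, 133/16)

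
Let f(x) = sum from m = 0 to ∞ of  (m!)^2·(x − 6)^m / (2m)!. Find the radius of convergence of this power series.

R = 4

Ratio test: |a_{m+1}/a_m| = (m+1)²/[(2m+1)·(2m+2)] → 1/4 as m → ∞.
The series converges when 1/4 · |x − 6| < 1, giving R = 4.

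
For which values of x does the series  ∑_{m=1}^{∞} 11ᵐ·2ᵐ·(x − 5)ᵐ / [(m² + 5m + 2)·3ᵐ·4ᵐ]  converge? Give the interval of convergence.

[49/11, 61/11]

The ratio of consecutive coefficients is [(m² + 5m + 2)/((m+1)² + 5(m+1) + 2)] · 11·2/(3·4) → 11/6.
The series converges when 11/6 · |x − 5| < 1, giving R = 6/11.
Check x = 61/11: the series is dominated by a constant times Σ 1/m², which converges (p = 2 > 1).
When x = 49/11, the series is dominated by a constant times Σ 1/m², which converges (p = 2 > 1).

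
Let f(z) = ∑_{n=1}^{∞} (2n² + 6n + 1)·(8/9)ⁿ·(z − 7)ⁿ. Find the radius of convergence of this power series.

Apply the ratio test: |a_{n+1}| / |a_n| = [(2(n+1)² + 6(n+1) + 1)/(2n² + 6n + 1)] · 8/9, which tends to 8/9 as n → ∞.
Thus R = 1/(8/9) = 9/8.

R = 9/8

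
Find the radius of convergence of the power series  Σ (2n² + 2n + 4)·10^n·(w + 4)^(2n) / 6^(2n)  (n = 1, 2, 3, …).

Ratio test: |a_{n+1}/a_n| = [(2(n+1)² + 2(n+1) + 4)/(2n² + 2n + 4)] · 10/36 → 5/18 as n → ∞.
Successive powers of (w + 4) differ by 2, so the series converges when |w + 4|² · 5/18 < 1, i.e. |w + 4| < √(18/5). So R = 3√10/5.

R = 3√10/5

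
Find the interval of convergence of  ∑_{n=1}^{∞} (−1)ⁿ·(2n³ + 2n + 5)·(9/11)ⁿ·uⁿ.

Apply the ratio test: |a_{n+1}| / |a_n| = [(2(n+1)³ + 2(n+1) + 5)/(2n³ + 2n + 5)] · 9/11, which tends to 9/11 as n → ∞.
Convergence for |u| · 9/11 < 1, i.e. |u| < 11/9. So R = 11/9.
Endpoint u = 11/9: the terms have absolute value of order n³, which does not tend to 0, so the series diverges by the divergence test.
At u = -11/9: the n-th term does not approach 0; divergence by the term test.

(-11/9, 11/9)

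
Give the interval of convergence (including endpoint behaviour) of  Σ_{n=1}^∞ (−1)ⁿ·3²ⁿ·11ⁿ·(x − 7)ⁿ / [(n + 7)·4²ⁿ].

Apply the ratio test: |a_{n+1}| / |a_n| = [(n + 7)/((n+1) + 7)] · 9·11/16, which tends to 99/16 as n → ∞.
Hence the series converges for |x − 7| < 1/(99/16) = 16/99, so the radius of convergence is 16/99.
When x = 709/99, an alternating series whose terms decrease to 0 in absolute value, so it converges by the Leibniz criterion.
Endpoint x = 677/99: the terms are asymptotic to a nonzero constant times 1/n, so the series diverges by limit comparison with Σ 1/n.

(677/99, 709/99]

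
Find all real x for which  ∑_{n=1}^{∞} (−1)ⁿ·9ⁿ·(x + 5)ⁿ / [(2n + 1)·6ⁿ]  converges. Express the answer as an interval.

(-17/3, -13/3]

Apply the ratio test: |a_{n+1}| / |a_n| = [(2n + 1)/(2(n+1) + 1)] · 9/6, which tends to 3/2 as n → ∞.
Thus R = 1/(3/2) = 2/3.
At x = -13/3: the terms alternate in sign and decrease monotonically to 0 in absolute value (size ~ c/n), so the alternating series test gives convergence.
At x = -17/3: the terms are asymptotic to a nonzero constant times 1/n, so the series diverges by limit comparison with Σ 1/n.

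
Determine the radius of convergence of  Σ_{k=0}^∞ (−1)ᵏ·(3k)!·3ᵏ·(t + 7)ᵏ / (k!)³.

R = 1/81

By the ratio test, |a_{k+1}/a_k| = (3k+1)·(3k+2)·(3k+3)/(k+1)³ · 3 → 81.
Convergence for |t + 7| · 81 < 1, i.e. |t + 7| < 1/81. So R = 1/81.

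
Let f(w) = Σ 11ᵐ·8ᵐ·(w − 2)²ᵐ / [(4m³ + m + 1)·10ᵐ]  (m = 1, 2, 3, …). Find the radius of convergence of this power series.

R = √55/22

Apply the ratio test: |a_{m+1}| / |a_m| = [(4m³ + m + 1)/(4(m+1)³ + (m+1) + 1)] · 11·8/10, which tends to 44/5 as m → ∞.
Since the exponent of (w − 2) increases by 2 each term, convergence requires |w − 2|² < 5/44, hence R = √55/22.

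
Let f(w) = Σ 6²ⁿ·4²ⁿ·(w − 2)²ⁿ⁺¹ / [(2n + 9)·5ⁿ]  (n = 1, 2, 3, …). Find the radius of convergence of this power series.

Ratio test: |a_{n+1}/a_n| = [(2n + 9)/(2(n+1) + 9)] · 36·16/5 → 576/5 as n → ∞.
Writing y = (w − 2)², the series in y has radius 5/576, so |w − 2| < √(5/576) and R = √5/24.

R = √5/24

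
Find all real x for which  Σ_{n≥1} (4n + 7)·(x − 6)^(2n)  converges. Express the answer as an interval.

(5, 7)

Ratio test: |a_{n+1}/a_n| = (4(n+1) + 7)/(4n + 7) → 1 as n → ∞.
Since the exponent of (x − 6) increases by 2 each term, convergence requires |x − 6|² < 1, hence R = 1.
At x = 7: the terms have absolute value of order n, which does not tend to 0, so the series diverges by the divergence test.
Endpoint x = 5: the terms have absolute value of order n, which does not tend to 0, so the series diverges by the divergence test.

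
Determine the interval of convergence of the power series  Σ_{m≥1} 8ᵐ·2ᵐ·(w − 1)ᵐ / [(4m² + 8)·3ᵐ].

Ratio test: |a_{m+1}/a_m| = [(4m² + 8)/(4(m+1)² + 8)] · 8·2/3 → 16/3 as m → ∞.
The series converges when 16/3 · |w − 1| < 1, giving R = 3/16.
At w = 19/16: the terms are on the order of 1/m², so the series converges absolutely by comparison with the p-series (p = 2 > 1).
At w = 13/16: the series is dominated by a constant times Σ 1/m², which converges (p = 2 > 1).

[13/16, 19/16]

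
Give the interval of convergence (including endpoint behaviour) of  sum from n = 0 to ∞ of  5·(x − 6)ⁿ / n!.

(−∞, ∞)

The ratio of consecutive coefficients is 5/5 · 1/(n+1) → 0.
The limit is 0, so the series converges for all x; R = ∞.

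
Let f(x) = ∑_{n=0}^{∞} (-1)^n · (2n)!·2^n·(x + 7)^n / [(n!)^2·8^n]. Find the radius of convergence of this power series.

R = 1

Ratio test: |a_{n+1}/a_n| = (2n+1)·(2n+2)/(n+1)² · 2/8 → 1 as n → ∞.
Hence R = 1.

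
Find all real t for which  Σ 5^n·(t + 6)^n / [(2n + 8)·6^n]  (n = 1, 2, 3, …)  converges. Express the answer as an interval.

Ratio test: |a_{n+1}/a_n| = [(2n + 8)/(2(n+1) + 8)] · 5/6 → 5/6 as n → ∞.
The series converges when 5/6 · |t + 6| < 1, giving R = 6/5.
Check t = -24/5: comparison with the harmonic series Σ 1/n shows the series diverges.
Endpoint t = -36/5: an alternating series whose terms decrease to 0 in absolute value, so it converges by the Leibniz criterion.

[-36/5, -24/5)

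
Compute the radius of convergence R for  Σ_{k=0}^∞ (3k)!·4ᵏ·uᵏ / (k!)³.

Apply the ratio test: |a_{k+1}| / |a_k| = (3k+1)·(3k+2)·(3k+3)/(k+1)³ · 4, which tends to 108 as k → ∞.
The series converges when 108 · |u| < 1, giving R = 1/108.

R = 1/108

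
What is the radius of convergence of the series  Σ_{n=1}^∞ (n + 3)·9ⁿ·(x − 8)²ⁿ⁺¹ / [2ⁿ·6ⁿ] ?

R = 2√3/3

The ratio of consecutive coefficients is [((n+1) + 3)/(n + 3)] · 9/(2·6) → 3/4.
Since the exponent of (x − 8) increases by 2 each term, convergence requires |x − 8|² < 4/3, hence R = 2√3/3.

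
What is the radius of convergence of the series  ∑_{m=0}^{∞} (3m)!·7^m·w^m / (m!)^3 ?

By the ratio test, |a_{m+1}/a_m| = (3m+1)·(3m+2)·(3m+3)/(m+1)³ · 7 → 189.
Hence the series converges for |w| < 1/(189) = 1/189, so the radius of convergence is 1/189.

R = 1/189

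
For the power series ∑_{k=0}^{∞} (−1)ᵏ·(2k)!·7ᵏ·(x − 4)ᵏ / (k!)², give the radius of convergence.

R = 1/28

Ratio test: |a_{k+1}/a_k| = (2k+1)·(2k+2)/(k+1)² · 7 → 28 as k → ∞.
Hence the series converges for |x − 4| < 1/(28) = 1/28, so the radius of convergence is 1/28.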